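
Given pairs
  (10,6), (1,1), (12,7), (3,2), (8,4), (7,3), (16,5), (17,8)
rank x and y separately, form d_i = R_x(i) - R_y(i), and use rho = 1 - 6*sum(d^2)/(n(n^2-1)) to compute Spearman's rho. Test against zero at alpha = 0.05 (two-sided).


Step 1: Rank x and y separately (midranks; no ties here).
rank(x): 10->5, 1->1, 12->6, 3->2, 8->4, 7->3, 16->7, 17->8
rank(y): 6->6, 1->1, 7->7, 2->2, 4->4, 3->3, 5->5, 8->8
Step 2: d_i = R_x(i) - R_y(i); compute d_i^2.
  (5-6)^2=1, (1-1)^2=0, (6-7)^2=1, (2-2)^2=0, (4-4)^2=0, (3-3)^2=0, (7-5)^2=4, (8-8)^2=0
sum(d^2) = 6.
Step 3: rho = 1 - 6*6 / (8*(8^2 - 1)) = 1 - 36/504 = 0.928571.
Step 4: Under H0, t = rho * sqrt((n-2)/(1-rho^2)) = 6.1283 ~ t(6).
Step 5: Two-sided p-value from the t-distribution with 6 df = 0.000863.
Step 6: alpha = 0.05. reject H0.

rho = 0.9286, p = 0.000863, reject H0 at alpha = 0.05.


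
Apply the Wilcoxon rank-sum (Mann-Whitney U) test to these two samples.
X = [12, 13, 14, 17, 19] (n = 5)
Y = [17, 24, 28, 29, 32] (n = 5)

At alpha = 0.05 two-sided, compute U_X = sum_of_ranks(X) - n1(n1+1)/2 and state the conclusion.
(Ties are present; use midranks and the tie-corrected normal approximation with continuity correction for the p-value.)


Step 1: Combine and sort all 10 observations; assign midranks.
sorted (value, group): (12,X), (13,X), (14,X), (17,X), (17,Y), (19,X), (24,Y), (28,Y), (29,Y), (32,Y)
ranks: 12->1, 13->2, 14->3, 17->4.5, 17->4.5, 19->6, 24->7, 28->8, 29->9, 32->10
Step 2: Rank sum for X: R1 = 1 + 2 + 3 + 4.5 + 6 = 16.5.
Step 3: U_X = R1 - n1(n1+1)/2 = 16.5 - 5*6/2 = 16.5 - 15 = 1.5.
       U_Y = n1*n2 - U_X = 25 - 1.5 = 23.5.
Step 4: Ties are present, so use the tie-corrected normal approximation (with continuity correction) for the p-value.
Step 5: p-value = 0.027803; compare to alpha = 0.05. reject H0.

U_X = 1.5, p = 0.027803, reject H0 at alpha = 0.05.


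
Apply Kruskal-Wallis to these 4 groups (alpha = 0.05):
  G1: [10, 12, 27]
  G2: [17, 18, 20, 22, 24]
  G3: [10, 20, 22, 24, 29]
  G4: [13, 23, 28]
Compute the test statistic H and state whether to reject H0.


Step 1: Combine all N = 16 observations and assign midranks.
sorted (value, group, rank): (10,G1,1.5), (10,G3,1.5), (12,G1,3), (13,G4,4), (17,G2,5), (18,G2,6), (20,G2,7.5), (20,G3,7.5), (22,G2,9.5), (22,G3,9.5), (23,G4,11), (24,G2,12.5), (24,G3,12.5), (27,G1,14), (28,G4,15), (29,G3,16)
Step 2: Sum ranks within each group.
R_1 = 18.5 (n_1 = 3)
R_2 = 40.5 (n_2 = 5)
R_3 = 47 (n_3 = 5)
R_4 = 30 (n_4 = 3)
Step 3: H = 12/(N(N+1)) * sum(R_i^2/n_i) - 3(N+1)
     = 12/(16*17) * (18.5^2/3 + 40.5^2/5 + 47^2/5 + 30^2/3) - 3*17
     = 0.044118 * 1183.93 - 51
     = 1.232353.
Step 4: Ties present; correction factor C = 1 - 24/(16^3 - 16) = 0.994118. Corrected H = 1.232353 / 0.994118 = 1.239645.
Step 5: Under H0, H ~ chi^2(3); p-value = 0.743512.
Step 6: alpha = 0.05. fail to reject H0.

H = 1.2396, df = 3, p = 0.743512, fail to reject H0.


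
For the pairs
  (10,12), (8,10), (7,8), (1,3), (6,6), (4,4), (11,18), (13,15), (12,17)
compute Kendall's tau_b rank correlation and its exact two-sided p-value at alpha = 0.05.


Step 1: Enumerate the 36 unordered pairs (i,j) with i<j and classify each by sign(x_j-x_i) * sign(y_j-y_i).
  (1,2):dx=-2,dy=-2->C; (1,3):dx=-3,dy=-4->C; (1,4):dx=-9,dy=-9->C; (1,5):dx=-4,dy=-6->C
  (1,6):dx=-6,dy=-8->C; (1,7):dx=+1,dy=+6->C; (1,8):dx=+3,dy=+3->C; (1,9):dx=+2,dy=+5->C
  (2,3):dx=-1,dy=-2->C; (2,4):dx=-7,dy=-7->C; (2,5):dx=-2,dy=-4->C; (2,6):dx=-4,dy=-6->C
  (2,7):dx=+3,dy=+8->C; (2,8):dx=+5,dy=+5->C; (2,9):dx=+4,dy=+7->C; (3,4):dx=-6,dy=-5->C
  (3,5):dx=-1,dy=-2->C; (3,6):dx=-3,dy=-4->C; (3,7):dx=+4,dy=+10->C; (3,8):dx=+6,dy=+7->C
  (3,9):dx=+5,dy=+9->C; (4,5):dx=+5,dy=+3->C; (4,6):dx=+3,dy=+1->C; (4,7):dx=+10,dy=+15->C
  (4,8):dx=+12,dy=+12->C; (4,9):dx=+11,dy=+14->C; (5,6):dx=-2,dy=-2->C; (5,7):dx=+5,dy=+12->C
  (5,8):dx=+7,dy=+9->C; (5,9):dx=+6,dy=+11->C; (6,7):dx=+7,dy=+14->C; (6,8):dx=+9,dy=+11->C
  (6,9):dx=+8,dy=+13->C; (7,8):dx=+2,dy=-3->D; (7,9):dx=+1,dy=-1->D; (8,9):dx=-1,dy=+2->D
Step 2: C = 33, D = 3, total pairs = 36.
Step 3: tau = (C - D)/(n(n-1)/2) = (33 - 3)/36 = 0.833333.
Step 4: Exact two-sided p-value (enumerate n! = 362880 permutations of y under H0): p = 0.000854.
Step 5: alpha = 0.05. reject H0.

tau_b = 0.8333 (C=33, D=3), p = 0.000854, reject H0.


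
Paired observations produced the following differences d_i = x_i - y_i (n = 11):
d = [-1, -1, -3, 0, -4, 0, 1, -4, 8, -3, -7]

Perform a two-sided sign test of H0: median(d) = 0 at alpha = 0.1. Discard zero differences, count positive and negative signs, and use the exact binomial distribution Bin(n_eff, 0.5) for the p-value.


Step 1: Discard zero differences. Original n = 11; n_eff = number of nonzero differences = 9.
Nonzero differences (with sign): -1, -1, -3, -4, +1, -4, +8, -3, -7
Step 2: Count signs: positive = 2, negative = 7.
Step 3: Under H0: P(positive) = 0.5, so the number of positives S ~ Bin(9, 0.5).
Step 4: Two-sided exact p-value = sum of Bin(9,0.5) probabilities at or below the observed probability = 0.179688.
Step 5: alpha = 0.1. fail to reject H0.

n_eff = 9, pos = 2, neg = 7, p = 0.179688, fail to reject H0.


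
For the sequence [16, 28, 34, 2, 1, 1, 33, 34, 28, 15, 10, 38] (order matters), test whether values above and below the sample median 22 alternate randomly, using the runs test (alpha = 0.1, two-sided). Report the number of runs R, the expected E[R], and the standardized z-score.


Step 1: Compute median = 22; label A = above, B = below.
Labels in order: BAABBBAAABBA  (n_A = 6, n_B = 6)
Step 2: Count runs R = 6.
Step 3: Under H0 (random ordering), E[R] = 2*n_A*n_B/(n_A+n_B) + 1 = 2*6*6/12 + 1 = 7.0000.
        Var[R] = 2*n_A*n_B*(2*n_A*n_B - n_A - n_B) / ((n_A+n_B)^2 * (n_A+n_B-1)) = 4320/1584 = 2.7273.
        SD[R] = 1.6514.
Step 4: Continuity-corrected z = (R + 0.5 - E[R]) / SD[R] = (6 + 0.5 - 7.0000) / 1.6514 = -0.3028.
Step 5: Two-sided p-value via normal approximation = 2*(1 - Phi(|z|)) = 0.762069.
Step 6: alpha = 0.1. fail to reject H0.

R = 6, z = -0.3028, p = 0.762069, fail to reject H0.


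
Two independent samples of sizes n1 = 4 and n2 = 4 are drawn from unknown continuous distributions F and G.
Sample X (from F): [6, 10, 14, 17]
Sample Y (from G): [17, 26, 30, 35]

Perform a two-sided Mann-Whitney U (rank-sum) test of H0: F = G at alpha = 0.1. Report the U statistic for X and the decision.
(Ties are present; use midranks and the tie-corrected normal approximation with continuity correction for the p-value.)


Step 1: Combine and sort all 8 observations; assign midranks.
sorted (value, group): (6,X), (10,X), (14,X), (17,X), (17,Y), (26,Y), (30,Y), (35,Y)
ranks: 6->1, 10->2, 14->3, 17->4.5, 17->4.5, 26->6, 30->7, 35->8
Step 2: Rank sum for X: R1 = 1 + 2 + 3 + 4.5 = 10.5.
Step 3: U_X = R1 - n1(n1+1)/2 = 10.5 - 4*5/2 = 10.5 - 10 = 0.5.
       U_Y = n1*n2 - U_X = 16 - 0.5 = 15.5.
Step 4: Ties are present, so use the tie-corrected normal approximation (with continuity correction) for the p-value.
Step 5: p-value = 0.042066; compare to alpha = 0.1. reject H0.

U_X = 0.5, p = 0.042066, reject H0 at alpha = 0.1.


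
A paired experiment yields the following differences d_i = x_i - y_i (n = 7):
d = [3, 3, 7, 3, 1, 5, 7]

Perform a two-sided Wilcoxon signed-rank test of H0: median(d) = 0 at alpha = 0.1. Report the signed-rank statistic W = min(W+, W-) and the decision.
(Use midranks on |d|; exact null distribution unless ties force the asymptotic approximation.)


Step 1: Drop any zero differences (none here) and take |d_i|.
|d| = [3, 3, 7, 3, 1, 5, 7]
Step 2: Midrank |d_i| (ties get averaged ranks).
ranks: |3|->3, |3|->3, |7|->6.5, |3|->3, |1|->1, |5|->5, |7|->6.5
Step 3: Attach original signs; sum ranks with positive sign and with negative sign.
W+ = 3 + 3 + 6.5 + 3 + 1 + 5 + 6.5 = 28
W- = 0 = 0
(Check: W+ + W- = 28 should equal n(n+1)/2 = 28.)
Step 4: Test statistic W = min(W+, W-) = 0.
Step 5: Ties in |d|, so use the tie-corrected normal approximation.
        E[W] = n(n+1)/4 = 7*8/4 = 14.
        Tie groups: |d|=3 (t=3), |d|=7 (t=2); sum(t^3 - t) = 30.
        Var[W] = n(n+1)(2n+1)/24 - sum(t^3-t)/48 = 840/24 - 30/48 = 34.375.
        z = (W - E[W]) / sqrt(Var[W]) = (0 - 14) / 5.8630 = -2.3878.
        Two-sided p = 2*Phi(z) = 0.016947.
Step 6: alpha = 0.1. reject H0.

W+ = 28, W- = 0, W = min = 0, p = 0.016947, reject H0.


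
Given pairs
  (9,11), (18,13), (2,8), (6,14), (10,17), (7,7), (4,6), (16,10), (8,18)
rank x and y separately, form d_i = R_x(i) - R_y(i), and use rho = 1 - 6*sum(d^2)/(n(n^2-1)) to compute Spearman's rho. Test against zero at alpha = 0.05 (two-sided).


Step 1: Rank x and y separately (midranks; no ties here).
rank(x): 9->6, 18->9, 2->1, 6->3, 10->7, 7->4, 4->2, 16->8, 8->5
rank(y): 11->5, 13->6, 8->3, 14->7, 17->8, 7->2, 6->1, 10->4, 18->9
Step 2: d_i = R_x(i) - R_y(i); compute d_i^2.
  (6-5)^2=1, (9-6)^2=9, (1-3)^2=4, (3-7)^2=16, (7-8)^2=1, (4-2)^2=4, (2-1)^2=1, (8-4)^2=16, (5-9)^2=16
sum(d^2) = 68.
Step 3: rho = 1 - 6*68 / (9*(9^2 - 1)) = 1 - 408/720 = 0.433333.
Step 4: Under H0, t = rho * sqrt((n-2)/(1-rho^2)) = 1.2721 ~ t(7).
Step 5: Two-sided p-value from the t-distribution with 7 df = 0.243952.
Step 6: alpha = 0.05. fail to reject H0.

rho = 0.4333, p = 0.243952, fail to reject H0 at alpha = 0.05.


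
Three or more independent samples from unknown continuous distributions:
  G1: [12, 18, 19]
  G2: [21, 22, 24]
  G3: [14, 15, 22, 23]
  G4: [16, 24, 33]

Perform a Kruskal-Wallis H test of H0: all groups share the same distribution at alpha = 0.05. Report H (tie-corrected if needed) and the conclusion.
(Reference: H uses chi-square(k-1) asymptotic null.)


Step 1: Combine all N = 13 observations and assign midranks.
sorted (value, group, rank): (12,G1,1), (14,G3,2), (15,G3,3), (16,G4,4), (18,G1,5), (19,G1,6), (21,G2,7), (22,G2,8.5), (22,G3,8.5), (23,G3,10), (24,G2,11.5), (24,G4,11.5), (33,G4,13)
Step 2: Sum ranks within each group.
R_1 = 12 (n_1 = 3)
R_2 = 27 (n_2 = 3)
R_3 = 23.5 (n_3 = 4)
R_4 = 28.5 (n_4 = 3)
Step 3: H = 12/(N(N+1)) * sum(R_i^2/n_i) - 3(N+1)
     = 12/(13*14) * (12^2/3 + 27^2/3 + 23.5^2/4 + 28.5^2/3) - 3*14
     = 0.065934 * 699.812 - 42
     = 4.141484.
Step 4: Ties present; correction factor C = 1 - 12/(13^3 - 13) = 0.994505. Corrected H = 4.141484 / 0.994505 = 4.164365.
Step 5: Under H0, H ~ chi^2(3); p-value = 0.244254.
Step 6: alpha = 0.05. fail to reject H0.

H = 4.1644, df = 3, p = 0.244254, fail to reject H0.


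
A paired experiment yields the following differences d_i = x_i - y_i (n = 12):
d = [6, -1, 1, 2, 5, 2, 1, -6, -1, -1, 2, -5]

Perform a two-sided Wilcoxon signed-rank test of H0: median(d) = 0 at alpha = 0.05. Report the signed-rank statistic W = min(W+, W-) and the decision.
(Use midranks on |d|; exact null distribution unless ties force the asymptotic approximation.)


Step 1: Drop any zero differences (none here) and take |d_i|.
|d| = [6, 1, 1, 2, 5, 2, 1, 6, 1, 1, 2, 5]
Step 2: Midrank |d_i| (ties get averaged ranks).
ranks: |6|->11.5, |1|->3, |1|->3, |2|->7, |5|->9.5, |2|->7, |1|->3, |6|->11.5, |1|->3, |1|->3, |2|->7, |5|->9.5
Step 3: Attach original signs; sum ranks with positive sign and with negative sign.
W+ = 11.5 + 3 + 7 + 9.5 + 7 + 3 + 7 = 48
W- = 3 + 11.5 + 3 + 3 + 9.5 = 30
(Check: W+ + W- = 78 should equal n(n+1)/2 = 78.)
Step 4: Test statistic W = min(W+, W-) = 30.
Step 5: Ties in |d|, so use the tie-corrected normal approximation.
        E[W] = n(n+1)/4 = 12*13/4 = 39.
        Tie groups: |d|=1 (t=5), |d|=2 (t=3), |d|=5 (t=2), |d|=6 (t=2); sum(t^3 - t) = 156.
        Var[W] = n(n+1)(2n+1)/24 - sum(t^3-t)/48 = 3900/24 - 156/48 = 159.25.
        z = (W - E[W]) / sqrt(Var[W]) = (30 - 39) / 12.6194 = -0.7132.
        Two-sided p = 2*Phi(z) = 0.475731.
Step 6: alpha = 0.05. fail to reject H0.

W+ = 48, W- = 30, W = min = 30, p = 0.475731, fail to reject H0.


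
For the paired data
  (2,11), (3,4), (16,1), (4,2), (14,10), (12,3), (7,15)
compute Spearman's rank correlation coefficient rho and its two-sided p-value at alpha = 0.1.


Step 1: Rank x and y separately (midranks; no ties here).
rank(x): 2->1, 3->2, 16->7, 4->3, 14->6, 12->5, 7->4
rank(y): 11->6, 4->4, 1->1, 2->2, 10->5, 3->3, 15->7
Step 2: d_i = R_x(i) - R_y(i); compute d_i^2.
  (1-6)^2=25, (2-4)^2=4, (7-1)^2=36, (3-2)^2=1, (6-5)^2=1, (5-3)^2=4, (4-7)^2=9
sum(d^2) = 80.
Step 3: rho = 1 - 6*80 / (7*(7^2 - 1)) = 1 - 480/336 = -0.428571.
Step 4: Under H0, t = rho * sqrt((n-2)/(1-rho^2)) = -1.0607 ~ t(5).
Step 5: Two-sided p-value from the t-distribution with 5 df = 0.337368.
Step 6: alpha = 0.1. fail to reject H0.

rho = -0.4286, p = 0.337368, fail to reject H0 at alpha = 0.1.


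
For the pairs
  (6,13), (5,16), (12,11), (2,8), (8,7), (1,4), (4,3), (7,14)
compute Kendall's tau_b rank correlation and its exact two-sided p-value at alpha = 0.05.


Step 1: Enumerate the 28 unordered pairs (i,j) with i<j and classify each by sign(x_j-x_i) * sign(y_j-y_i).
  (1,2):dx=-1,dy=+3->D; (1,3):dx=+6,dy=-2->D; (1,4):dx=-4,dy=-5->C; (1,5):dx=+2,dy=-6->D
  (1,6):dx=-5,dy=-9->C; (1,7):dx=-2,dy=-10->C; (1,8):dx=+1,dy=+1->C; (2,3):dx=+7,dy=-5->D
  (2,4):dx=-3,dy=-8->C; (2,5):dx=+3,dy=-9->D; (2,6):dx=-4,dy=-12->C; (2,7):dx=-1,dy=-13->C
  (2,8):dx=+2,dy=-2->D; (3,4):dx=-10,dy=-3->C; (3,5):dx=-4,dy=-4->C; (3,6):dx=-11,dy=-7->C
  (3,7):dx=-8,dy=-8->C; (3,8):dx=-5,dy=+3->D; (4,5):dx=+6,dy=-1->D; (4,6):dx=-1,dy=-4->C
  (4,7):dx=+2,dy=-5->D; (4,8):dx=+5,dy=+6->C; (5,6):dx=-7,dy=-3->C; (5,7):dx=-4,dy=-4->C
  (5,8):dx=-1,dy=+7->D; (6,7):dx=+3,dy=-1->D; (6,8):dx=+6,dy=+10->C; (7,8):dx=+3,dy=+11->C
Step 2: C = 17, D = 11, total pairs = 28.
Step 3: tau = (C - D)/(n(n-1)/2) = (17 - 11)/28 = 0.214286.
Step 4: Exact two-sided p-value (enumerate n! = 40320 permutations of y under H0): p = 0.548413.
Step 5: alpha = 0.05. fail to reject H0.

tau_b = 0.2143 (C=17, D=11), p = 0.548413, fail to reject H0.


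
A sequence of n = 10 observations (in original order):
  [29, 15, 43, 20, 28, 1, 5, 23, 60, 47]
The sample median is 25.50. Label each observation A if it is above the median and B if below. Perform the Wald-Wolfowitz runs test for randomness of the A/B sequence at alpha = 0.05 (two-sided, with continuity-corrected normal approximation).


Step 1: Compute median = 25.50; label A = above, B = below.
Labels in order: ABABABBBAA  (n_A = 5, n_B = 5)
Step 2: Count runs R = 7.
Step 3: Under H0 (random ordering), E[R] = 2*n_A*n_B/(n_A+n_B) + 1 = 2*5*5/10 + 1 = 6.0000.
        Var[R] = 2*n_A*n_B*(2*n_A*n_B - n_A - n_B) / ((n_A+n_B)^2 * (n_A+n_B-1)) = 2000/900 = 2.2222.
        SD[R] = 1.4907.
Step 4: Continuity-corrected z = (R - 0.5 - E[R]) / SD[R] = (7 - 0.5 - 6.0000) / 1.4907 = 0.3354.
Step 5: Two-sided p-value via normal approximation = 2*(1 - Phi(|z|)) = 0.737316.
Step 6: alpha = 0.05. fail to reject H0.

R = 7, z = 0.3354, p = 0.737316, fail to reject H0.


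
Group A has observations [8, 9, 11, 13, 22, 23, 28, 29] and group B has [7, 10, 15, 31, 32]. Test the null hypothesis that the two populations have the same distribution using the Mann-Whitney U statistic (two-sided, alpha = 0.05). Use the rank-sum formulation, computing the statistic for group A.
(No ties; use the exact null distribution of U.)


Step 1: Combine and sort all 13 observations; assign midranks.
sorted (value, group): (7,Y), (8,X), (9,X), (10,Y), (11,X), (13,X), (15,Y), (22,X), (23,X), (28,X), (29,X), (31,Y), (32,Y)
ranks: 7->1, 8->2, 9->3, 10->4, 11->5, 13->6, 15->7, 22->8, 23->9, 28->10, 29->11, 31->12, 32->13
Step 2: Rank sum for X: R1 = 2 + 3 + 5 + 6 + 8 + 9 + 10 + 11 = 54.
Step 3: U_X = R1 - n1(n1+1)/2 = 54 - 8*9/2 = 54 - 36 = 18.
       U_Y = n1*n2 - U_X = 40 - 18 = 22.
Step 4: No ties, so the exact null distribution of U (based on enumerating the C(13,8) = 1287 equally likely rank assignments) gives the two-sided p-value.
Step 5: p-value = 0.832945; compare to alpha = 0.05. fail to reject H0.

U_X = 18, p = 0.832945, fail to reject H0 at alpha = 0.05.


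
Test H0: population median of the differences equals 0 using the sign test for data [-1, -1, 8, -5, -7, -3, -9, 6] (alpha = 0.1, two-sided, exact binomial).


Step 1: Discard zero differences. Original n = 8; n_eff = number of nonzero differences = 8.
Nonzero differences (with sign): -1, -1, +8, -5, -7, -3, -9, +6
Step 2: Count signs: positive = 2, negative = 6.
Step 3: Under H0: P(positive) = 0.5, so the number of positives S ~ Bin(8, 0.5).
Step 4: Two-sided exact p-value = sum of Bin(8,0.5) probabilities at or below the observed probability = 0.289062.
Step 5: alpha = 0.1. fail to reject H0.

n_eff = 8, pos = 2, neg = 6, p = 0.289062, fail to reject H0.


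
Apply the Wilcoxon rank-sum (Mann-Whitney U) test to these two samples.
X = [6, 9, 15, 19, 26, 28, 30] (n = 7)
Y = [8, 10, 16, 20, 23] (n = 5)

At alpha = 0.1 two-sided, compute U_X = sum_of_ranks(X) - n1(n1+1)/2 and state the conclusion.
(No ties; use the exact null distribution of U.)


Step 1: Combine and sort all 12 observations; assign midranks.
sorted (value, group): (6,X), (8,Y), (9,X), (10,Y), (15,X), (16,Y), (19,X), (20,Y), (23,Y), (26,X), (28,X), (30,X)
ranks: 6->1, 8->2, 9->3, 10->4, 15->5, 16->6, 19->7, 20->8, 23->9, 26->10, 28->11, 30->12
Step 2: Rank sum for X: R1 = 1 + 3 + 5 + 7 + 10 + 11 + 12 = 49.
Step 3: U_X = R1 - n1(n1+1)/2 = 49 - 7*8/2 = 49 - 28 = 21.
       U_Y = n1*n2 - U_X = 35 - 21 = 14.
Step 4: No ties, so the exact null distribution of U (based on enumerating the C(12,7) = 792 equally likely rank assignments) gives the two-sided p-value.
Step 5: p-value = 0.638889; compare to alpha = 0.1. fail to reject H0.

U_X = 21, p = 0.638889, fail to reject H0 at alpha = 0.1.


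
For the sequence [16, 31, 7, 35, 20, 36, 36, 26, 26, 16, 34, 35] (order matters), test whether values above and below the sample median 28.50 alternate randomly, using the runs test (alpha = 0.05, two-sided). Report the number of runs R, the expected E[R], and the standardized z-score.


Step 1: Compute median = 28.50; label A = above, B = below.
Labels in order: BABABAABBBAA  (n_A = 6, n_B = 6)
Step 2: Count runs R = 8.
Step 3: Under H0 (random ordering), E[R] = 2*n_A*n_B/(n_A+n_B) + 1 = 2*6*6/12 + 1 = 7.0000.
        Var[R] = 2*n_A*n_B*(2*n_A*n_B - n_A - n_B) / ((n_A+n_B)^2 * (n_A+n_B-1)) = 4320/1584 = 2.7273.
        SD[R] = 1.6514.
Step 4: Continuity-corrected z = (R - 0.5 - E[R]) / SD[R] = (8 - 0.5 - 7.0000) / 1.6514 = 0.3028.
Step 5: Two-sided p-value via normal approximation = 2*(1 - Phi(|z|)) = 0.762069.
Step 6: alpha = 0.05. fail to reject H0.

R = 8, z = 0.3028, p = 0.762069, fail to reject H0.


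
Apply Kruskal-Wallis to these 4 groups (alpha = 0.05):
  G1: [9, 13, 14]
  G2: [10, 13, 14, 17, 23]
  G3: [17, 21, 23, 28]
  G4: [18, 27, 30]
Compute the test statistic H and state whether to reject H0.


Step 1: Combine all N = 15 observations and assign midranks.
sorted (value, group, rank): (9,G1,1), (10,G2,2), (13,G1,3.5), (13,G2,3.5), (14,G1,5.5), (14,G2,5.5), (17,G2,7.5), (17,G3,7.5), (18,G4,9), (21,G3,10), (23,G2,11.5), (23,G3,11.5), (27,G4,13), (28,G3,14), (30,G4,15)
Step 2: Sum ranks within each group.
R_1 = 10 (n_1 = 3)
R_2 = 30 (n_2 = 5)
R_3 = 43 (n_3 = 4)
R_4 = 37 (n_4 = 3)
Step 3: H = 12/(N(N+1)) * sum(R_i^2/n_i) - 3(N+1)
     = 12/(15*16) * (10^2/3 + 30^2/5 + 43^2/4 + 37^2/3) - 3*16
     = 0.050000 * 1131.92 - 48
     = 8.595833.
Step 4: Ties present; correction factor C = 1 - 24/(15^3 - 15) = 0.992857. Corrected H = 8.595833 / 0.992857 = 8.657674.
Step 5: Under H0, H ~ chi^2(3); p-value = 0.034206.
Step 6: alpha = 0.05. reject H0.

H = 8.6577, df = 3, p = 0.034206, reject H0.


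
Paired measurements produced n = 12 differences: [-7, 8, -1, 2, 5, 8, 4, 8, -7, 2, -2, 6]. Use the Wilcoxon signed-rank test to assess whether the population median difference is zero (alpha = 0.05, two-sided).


Step 1: Drop any zero differences (none here) and take |d_i|.
|d| = [7, 8, 1, 2, 5, 8, 4, 8, 7, 2, 2, 6]
Step 2: Midrank |d_i| (ties get averaged ranks).
ranks: |7|->8.5, |8|->11, |1|->1, |2|->3, |5|->6, |8|->11, |4|->5, |8|->11, |7|->8.5, |2|->3, |2|->3, |6|->7
Step 3: Attach original signs; sum ranks with positive sign and with negative sign.
W+ = 11 + 3 + 6 + 11 + 5 + 11 + 3 + 7 = 57
W- = 8.5 + 1 + 8.5 + 3 = 21
(Check: W+ + W- = 78 should equal n(n+1)/2 = 78.)
Step 4: Test statistic W = min(W+, W-) = 21.
Step 5: Ties in |d|, so use the tie-corrected normal approximation.
        E[W] = n(n+1)/4 = 12*13/4 = 39.
        Tie groups: |d|=2 (t=3), |d|=7 (t=2), |d|=8 (t=3); sum(t^3 - t) = 54.
        Var[W] = n(n+1)(2n+1)/24 - sum(t^3-t)/48 = 3900/24 - 54/48 = 161.375.
        z = (W - E[W]) / sqrt(Var[W]) = (21 - 39) / 12.7033 = -1.4169.
        Two-sided p = 2*Phi(z) = 0.156498.
Step 6: alpha = 0.05. fail to reject H0.

W+ = 57, W- = 21, W = min = 21, p = 0.156498, fail to reject H0.


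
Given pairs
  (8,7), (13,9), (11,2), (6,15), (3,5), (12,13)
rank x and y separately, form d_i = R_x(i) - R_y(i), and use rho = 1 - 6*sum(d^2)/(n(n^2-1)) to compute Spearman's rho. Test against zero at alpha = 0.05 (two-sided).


Step 1: Rank x and y separately (midranks; no ties here).
rank(x): 8->3, 13->6, 11->4, 6->2, 3->1, 12->5
rank(y): 7->3, 9->4, 2->1, 15->6, 5->2, 13->5
Step 2: d_i = R_x(i) - R_y(i); compute d_i^2.
  (3-3)^2=0, (6-4)^2=4, (4-1)^2=9, (2-6)^2=16, (1-2)^2=1, (5-5)^2=0
sum(d^2) = 30.
Step 3: rho = 1 - 6*30 / (6*(6^2 - 1)) = 1 - 180/210 = 0.142857.
Step 4: Under H0, t = rho * sqrt((n-2)/(1-rho^2)) = 0.2887 ~ t(4).
Step 5: Two-sided p-value from the t-distribution with 4 df = 0.787172.
Step 6: alpha = 0.05. fail to reject H0.

rho = 0.1429, p = 0.787172, fail to reject H0 at alpha = 0.05.


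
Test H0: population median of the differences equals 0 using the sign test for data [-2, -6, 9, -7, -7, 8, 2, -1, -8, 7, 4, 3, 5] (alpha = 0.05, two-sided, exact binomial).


Step 1: Discard zero differences. Original n = 13; n_eff = number of nonzero differences = 13.
Nonzero differences (with sign): -2, -6, +9, -7, -7, +8, +2, -1, -8, +7, +4, +3, +5
Step 2: Count signs: positive = 7, negative = 6.
Step 3: Under H0: P(positive) = 0.5, so the number of positives S ~ Bin(13, 0.5).
Step 4: Two-sided exact p-value = sum of Bin(13,0.5) probabilities at or below the observed probability = 1.000000.
Step 5: alpha = 0.05. fail to reject H0.

n_eff = 13, pos = 7, neg = 6, p = 1.000000, fail to reject H0.


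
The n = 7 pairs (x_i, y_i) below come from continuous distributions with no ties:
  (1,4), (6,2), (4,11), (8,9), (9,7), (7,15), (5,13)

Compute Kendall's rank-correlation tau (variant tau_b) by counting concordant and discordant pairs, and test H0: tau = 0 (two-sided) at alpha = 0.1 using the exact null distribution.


Step 1: Enumerate the 21 unordered pairs (i,j) with i<j and classify each by sign(x_j-x_i) * sign(y_j-y_i).
  (1,2):dx=+5,dy=-2->D; (1,3):dx=+3,dy=+7->C; (1,4):dx=+7,dy=+5->C; (1,5):dx=+8,dy=+3->C
  (1,6):dx=+6,dy=+11->C; (1,7):dx=+4,dy=+9->C; (2,3):dx=-2,dy=+9->D; (2,4):dx=+2,dy=+7->C
  (2,5):dx=+3,dy=+5->C; (2,6):dx=+1,dy=+13->C; (2,7):dx=-1,dy=+11->D; (3,4):dx=+4,dy=-2->D
  (3,5):dx=+5,dy=-4->D; (3,6):dx=+3,dy=+4->C; (3,7):dx=+1,dy=+2->C; (4,5):dx=+1,dy=-2->D
  (4,6):dx=-1,dy=+6->D; (4,7):dx=-3,dy=+4->D; (5,6):dx=-2,dy=+8->D; (5,7):dx=-4,dy=+6->D
  (6,7):dx=-2,dy=-2->C
Step 2: C = 11, D = 10, total pairs = 21.
Step 3: tau = (C - D)/(n(n-1)/2) = (11 - 10)/21 = 0.047619.
Step 4: Exact two-sided p-value (enumerate n! = 5040 permutations of y under H0): p = 1.000000.
Step 5: alpha = 0.1. fail to reject H0.

tau_b = 0.0476 (C=11, D=10), p = 1.000000, fail to reject H0.


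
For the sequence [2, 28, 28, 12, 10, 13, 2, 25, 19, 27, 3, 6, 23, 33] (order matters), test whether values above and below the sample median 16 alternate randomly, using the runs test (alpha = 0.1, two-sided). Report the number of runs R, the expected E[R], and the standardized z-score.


Step 1: Compute median = 16; label A = above, B = below.
Labels in order: BAABBBBAAABBAA  (n_A = 7, n_B = 7)
Step 2: Count runs R = 6.
Step 3: Under H0 (random ordering), E[R] = 2*n_A*n_B/(n_A+n_B) + 1 = 2*7*7/14 + 1 = 8.0000.
        Var[R] = 2*n_A*n_B*(2*n_A*n_B - n_A - n_B) / ((n_A+n_B)^2 * (n_A+n_B-1)) = 8232/2548 = 3.2308.
        SD[R] = 1.7974.
Step 4: Continuity-corrected z = (R + 0.5 - E[R]) / SD[R] = (6 + 0.5 - 8.0000) / 1.7974 = -0.8345.
Step 5: Two-sided p-value via normal approximation = 2*(1 - Phi(|z|)) = 0.403986.
Step 6: alpha = 0.1. fail to reject H0.

R = 6, z = -0.8345, p = 0.403986, fail to reject H0.


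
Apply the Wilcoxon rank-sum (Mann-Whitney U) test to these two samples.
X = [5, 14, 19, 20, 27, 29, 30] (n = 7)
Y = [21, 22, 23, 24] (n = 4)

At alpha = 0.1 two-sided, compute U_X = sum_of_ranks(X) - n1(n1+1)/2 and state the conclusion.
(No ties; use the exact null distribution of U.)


Step 1: Combine and sort all 11 observations; assign midranks.
sorted (value, group): (5,X), (14,X), (19,X), (20,X), (21,Y), (22,Y), (23,Y), (24,Y), (27,X), (29,X), (30,X)
ranks: 5->1, 14->2, 19->3, 20->4, 21->5, 22->6, 23->7, 24->8, 27->9, 29->10, 30->11
Step 2: Rank sum for X: R1 = 1 + 2 + 3 + 4 + 9 + 10 + 11 = 40.
Step 3: U_X = R1 - n1(n1+1)/2 = 40 - 7*8/2 = 40 - 28 = 12.
       U_Y = n1*n2 - U_X = 28 - 12 = 16.
Step 4: No ties, so the exact null distribution of U (based on enumerating the C(11,7) = 330 equally likely rank assignments) gives the two-sided p-value.
Step 5: p-value = 0.787879; compare to alpha = 0.1. fail to reject H0.

U_X = 12, p = 0.787879, fail to reject H0 at alpha = 0.1.


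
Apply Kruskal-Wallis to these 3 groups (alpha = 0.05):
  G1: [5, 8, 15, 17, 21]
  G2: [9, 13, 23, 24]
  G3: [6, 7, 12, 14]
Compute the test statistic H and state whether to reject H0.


Step 1: Combine all N = 13 observations and assign midranks.
sorted (value, group, rank): (5,G1,1), (6,G3,2), (7,G3,3), (8,G1,4), (9,G2,5), (12,G3,6), (13,G2,7), (14,G3,8), (15,G1,9), (17,G1,10), (21,G1,11), (23,G2,12), (24,G2,13)
Step 2: Sum ranks within each group.
R_1 = 35 (n_1 = 5)
R_2 = 37 (n_2 = 4)
R_3 = 19 (n_3 = 4)
Step 3: H = 12/(N(N+1)) * sum(R_i^2/n_i) - 3(N+1)
     = 12/(13*14) * (35^2/5 + 37^2/4 + 19^2/4) - 3*14
     = 0.065934 * 677.5 - 42
     = 2.670330.
Step 4: No ties, so H is used without correction.
Step 5: Under H0, H ~ chi^2(2); p-value = 0.263115.
Step 6: alpha = 0.05. fail to reject H0.

H = 2.6703, df = 2, p = 0.263115, fail to reject H0.


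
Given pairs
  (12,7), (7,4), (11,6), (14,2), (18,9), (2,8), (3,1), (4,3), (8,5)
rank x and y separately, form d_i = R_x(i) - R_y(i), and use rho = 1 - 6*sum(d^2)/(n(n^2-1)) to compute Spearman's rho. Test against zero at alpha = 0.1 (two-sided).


Step 1: Rank x and y separately (midranks; no ties here).
rank(x): 12->7, 7->4, 11->6, 14->8, 18->9, 2->1, 3->2, 4->3, 8->5
rank(y): 7->7, 4->4, 6->6, 2->2, 9->9, 8->8, 1->1, 3->3, 5->5
Step 2: d_i = R_x(i) - R_y(i); compute d_i^2.
  (7-7)^2=0, (4-4)^2=0, (6-6)^2=0, (8-2)^2=36, (9-9)^2=0, (1-8)^2=49, (2-1)^2=1, (3-3)^2=0, (5-5)^2=0
sum(d^2) = 86.
Step 3: rho = 1 - 6*86 / (9*(9^2 - 1)) = 1 - 516/720 = 0.283333.
Step 4: Under H0, t = rho * sqrt((n-2)/(1-rho^2)) = 0.7817 ~ t(7).
Step 5: Two-sided p-value from the t-distribution with 7 df = 0.460030.
Step 6: alpha = 0.1. fail to reject H0.

rho = 0.2833, p = 0.460030, fail to reject H0 at alpha = 0.1.


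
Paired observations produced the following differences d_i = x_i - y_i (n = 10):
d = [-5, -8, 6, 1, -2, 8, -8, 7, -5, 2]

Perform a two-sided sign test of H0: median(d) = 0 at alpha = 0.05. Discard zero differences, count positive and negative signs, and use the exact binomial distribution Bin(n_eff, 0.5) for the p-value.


Step 1: Discard zero differences. Original n = 10; n_eff = number of nonzero differences = 10.
Nonzero differences (with sign): -5, -8, +6, +1, -2, +8, -8, +7, -5, +2
Step 2: Count signs: positive = 5, negative = 5.
Step 3: Under H0: P(positive) = 0.5, so the number of positives S ~ Bin(10, 0.5).
Step 4: Two-sided exact p-value = sum of Bin(10,0.5) probabilities at or below the observed probability = 1.000000.
Step 5: alpha = 0.05. fail to reject H0.

n_eff = 10, pos = 5, neg = 5, p = 1.000000, fail to reject H0.


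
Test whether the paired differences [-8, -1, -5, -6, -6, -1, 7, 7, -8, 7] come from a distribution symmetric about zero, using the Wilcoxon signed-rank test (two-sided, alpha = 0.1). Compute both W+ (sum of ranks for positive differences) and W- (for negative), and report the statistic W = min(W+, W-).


Step 1: Drop any zero differences (none here) and take |d_i|.
|d| = [8, 1, 5, 6, 6, 1, 7, 7, 8, 7]
Step 2: Midrank |d_i| (ties get averaged ranks).
ranks: |8|->9.5, |1|->1.5, |5|->3, |6|->4.5, |6|->4.5, |1|->1.5, |7|->7, |7|->7, |8|->9.5, |7|->7
Step 3: Attach original signs; sum ranks with positive sign and with negative sign.
W+ = 7 + 7 + 7 = 21
W- = 9.5 + 1.5 + 3 + 4.5 + 4.5 + 1.5 + 9.5 = 34
(Check: W+ + W- = 55 should equal n(n+1)/2 = 55.)
Step 4: Test statistic W = min(W+, W-) = 21.
Step 5: Ties in |d|, so use the tie-corrected normal approximation.
        E[W] = n(n+1)/4 = 10*11/4 = 27.5.
        Tie groups: |d|=1 (t=2), |d|=6 (t=2), |d|=7 (t=3), |d|=8 (t=2); sum(t^3 - t) = 42.
        Var[W] = n(n+1)(2n+1)/24 - sum(t^3-t)/48 = 2310/24 - 42/48 = 95.375.
        z = (W - E[W]) / sqrt(Var[W]) = (21 - 27.5) / 9.7660 = -0.6656.
        Two-sided p = 2*Phi(z) = 0.505684.
Step 6: alpha = 0.1. fail to reject H0.

W+ = 21, W- = 34, W = min = 21, p = 0.505684, fail to reject H0.


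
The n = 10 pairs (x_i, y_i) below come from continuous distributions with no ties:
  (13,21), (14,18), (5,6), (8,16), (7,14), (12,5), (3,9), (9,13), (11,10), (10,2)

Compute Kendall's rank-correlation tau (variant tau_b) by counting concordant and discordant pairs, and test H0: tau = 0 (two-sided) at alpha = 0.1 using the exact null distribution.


Step 1: Enumerate the 45 unordered pairs (i,j) with i<j and classify each by sign(x_j-x_i) * sign(y_j-y_i).
  (1,2):dx=+1,dy=-3->D; (1,3):dx=-8,dy=-15->C; (1,4):dx=-5,dy=-5->C; (1,5):dx=-6,dy=-7->C
  (1,6):dx=-1,dy=-16->C; (1,7):dx=-10,dy=-12->C; (1,8):dx=-4,dy=-8->C; (1,9):dx=-2,dy=-11->C
  (1,10):dx=-3,dy=-19->C; (2,3):dx=-9,dy=-12->C; (2,4):dx=-6,dy=-2->C; (2,5):dx=-7,dy=-4->C
  (2,6):dx=-2,dy=-13->C; (2,7):dx=-11,dy=-9->C; (2,8):dx=-5,dy=-5->C; (2,9):dx=-3,dy=-8->C
  (2,10):dx=-4,dy=-16->C; (3,4):dx=+3,dy=+10->C; (3,5):dx=+2,dy=+8->C; (3,6):dx=+7,dy=-1->D
  (3,7):dx=-2,dy=+3->D; (3,8):dx=+4,dy=+7->C; (3,9):dx=+6,dy=+4->C; (3,10):dx=+5,dy=-4->D
  (4,5):dx=-1,dy=-2->C; (4,6):dx=+4,dy=-11->D; (4,7):dx=-5,dy=-7->C; (4,8):dx=+1,dy=-3->D
  (4,9):dx=+3,dy=-6->D; (4,10):dx=+2,dy=-14->D; (5,6):dx=+5,dy=-9->D; (5,7):dx=-4,dy=-5->C
  (5,8):dx=+2,dy=-1->D; (5,9):dx=+4,dy=-4->D; (5,10):dx=+3,dy=-12->D; (6,7):dx=-9,dy=+4->D
  (6,8):dx=-3,dy=+8->D; (6,9):dx=-1,dy=+5->D; (6,10):dx=-2,dy=-3->C; (7,8):dx=+6,dy=+4->C
  (7,9):dx=+8,dy=+1->C; (7,10):dx=+7,dy=-7->D; (8,9):dx=+2,dy=-3->D; (8,10):dx=+1,dy=-11->D
  (9,10):dx=-1,dy=-8->C
Step 2: C = 27, D = 18, total pairs = 45.
Step 3: tau = (C - D)/(n(n-1)/2) = (27 - 18)/45 = 0.200000.
Step 4: Exact two-sided p-value (enumerate n! = 3628800 permutations of y under H0): p = 0.484313.
Step 5: alpha = 0.1. fail to reject H0.

tau_b = 0.2000 (C=27, D=18), p = 0.484313, fail to reject H0.


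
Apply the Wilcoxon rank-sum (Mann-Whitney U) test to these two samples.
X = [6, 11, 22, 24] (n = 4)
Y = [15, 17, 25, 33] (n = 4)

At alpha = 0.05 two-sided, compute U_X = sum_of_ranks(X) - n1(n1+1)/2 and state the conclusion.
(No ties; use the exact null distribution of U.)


Step 1: Combine and sort all 8 observations; assign midranks.
sorted (value, group): (6,X), (11,X), (15,Y), (17,Y), (22,X), (24,X), (25,Y), (33,Y)
ranks: 6->1, 11->2, 15->3, 17->4, 22->5, 24->6, 25->7, 33->8
Step 2: Rank sum for X: R1 = 1 + 2 + 5 + 6 = 14.
Step 3: U_X = R1 - n1(n1+1)/2 = 14 - 4*5/2 = 14 - 10 = 4.
       U_Y = n1*n2 - U_X = 16 - 4 = 12.
Step 4: No ties, so the exact null distribution of U (based on enumerating the C(8,4) = 70 equally likely rank assignments) gives the two-sided p-value.
Step 5: p-value = 0.342857; compare to alpha = 0.05. fail to reject H0.

U_X = 4, p = 0.342857, fail to reject H0 at alpha = 0.05.


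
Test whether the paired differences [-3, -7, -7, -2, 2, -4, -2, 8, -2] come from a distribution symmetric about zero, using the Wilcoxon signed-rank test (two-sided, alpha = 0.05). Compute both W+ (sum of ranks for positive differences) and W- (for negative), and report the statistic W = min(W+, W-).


Step 1: Drop any zero differences (none here) and take |d_i|.
|d| = [3, 7, 7, 2, 2, 4, 2, 8, 2]
Step 2: Midrank |d_i| (ties get averaged ranks).
ranks: |3|->5, |7|->7.5, |7|->7.5, |2|->2.5, |2|->2.5, |4|->6, |2|->2.5, |8|->9, |2|->2.5
Step 3: Attach original signs; sum ranks with positive sign and with negative sign.
W+ = 2.5 + 9 = 11.5
W- = 5 + 7.5 + 7.5 + 2.5 + 6 + 2.5 + 2.5 = 33.5
(Check: W+ + W- = 45 should equal n(n+1)/2 = 45.)
Step 4: Test statistic W = min(W+, W-) = 11.5.
Step 5: Ties in |d|, so use the tie-corrected normal approximation.
        E[W] = n(n+1)/4 = 9*10/4 = 22.5.
        Tie groups: |d|=2 (t=4), |d|=7 (t=2); sum(t^3 - t) = 66.
        Var[W] = n(n+1)(2n+1)/24 - sum(t^3-t)/48 = 1710/24 - 66/48 = 69.875.
        z = (W - E[W]) / sqrt(Var[W]) = (11.5 - 22.5) / 8.3591 = -1.3159.
        Two-sided p = 2*Phi(z) = 0.188199.
Step 6: alpha = 0.05. fail to reject H0.

W+ = 11.5, W- = 33.5, W = min = 11.5, p = 0.188199, fail to reject H0.


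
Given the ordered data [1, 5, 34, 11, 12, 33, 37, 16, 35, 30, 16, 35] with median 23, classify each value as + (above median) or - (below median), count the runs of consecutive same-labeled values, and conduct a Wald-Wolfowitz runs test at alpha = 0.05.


Step 1: Compute median = 23; label A = above, B = below.
Labels in order: BBABBAABAABA  (n_A = 6, n_B = 6)
Step 2: Count runs R = 8.
Step 3: Under H0 (random ordering), E[R] = 2*n_A*n_B/(n_A+n_B) + 1 = 2*6*6/12 + 1 = 7.0000.
        Var[R] = 2*n_A*n_B*(2*n_A*n_B - n_A - n_B) / ((n_A+n_B)^2 * (n_A+n_B-1)) = 4320/1584 = 2.7273.
        SD[R] = 1.6514.
Step 4: Continuity-corrected z = (R - 0.5 - E[R]) / SD[R] = (8 - 0.5 - 7.0000) / 1.6514 = 0.3028.
Step 5: Two-sided p-value via normal approximation = 2*(1 - Phi(|z|)) = 0.762069.
Step 6: alpha = 0.05. fail to reject H0.

R = 8, z = 0.3028, p = 0.762069, fail to reject H0.


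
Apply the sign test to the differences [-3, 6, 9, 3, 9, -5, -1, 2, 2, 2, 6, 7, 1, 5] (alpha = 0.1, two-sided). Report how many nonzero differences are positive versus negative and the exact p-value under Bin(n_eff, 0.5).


Step 1: Discard zero differences. Original n = 14; n_eff = number of nonzero differences = 14.
Nonzero differences (with sign): -3, +6, +9, +3, +9, -5, -1, +2, +2, +2, +6, +7, +1, +5
Step 2: Count signs: positive = 11, negative = 3.
Step 3: Under H0: P(positive) = 0.5, so the number of positives S ~ Bin(14, 0.5).
Step 4: Two-sided exact p-value = sum of Bin(14,0.5) probabilities at or below the observed probability = 0.057373.
Step 5: alpha = 0.1. reject H0.

n_eff = 14, pos = 11, neg = 3, p = 0.057373, reject H0.


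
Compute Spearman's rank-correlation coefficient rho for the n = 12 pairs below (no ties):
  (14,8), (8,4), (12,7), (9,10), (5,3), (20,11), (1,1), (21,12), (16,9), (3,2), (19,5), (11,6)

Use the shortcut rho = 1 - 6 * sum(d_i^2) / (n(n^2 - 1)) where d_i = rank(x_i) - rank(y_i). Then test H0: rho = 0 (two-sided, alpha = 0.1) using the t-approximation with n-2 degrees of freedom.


Step 1: Rank x and y separately (midranks; no ties here).
rank(x): 14->8, 8->4, 12->7, 9->5, 5->3, 20->11, 1->1, 21->12, 16->9, 3->2, 19->10, 11->6
rank(y): 8->8, 4->4, 7->7, 10->10, 3->3, 11->11, 1->1, 12->12, 9->9, 2->2, 5->5, 6->6
Step 2: d_i = R_x(i) - R_y(i); compute d_i^2.
  (8-8)^2=0, (4-4)^2=0, (7-7)^2=0, (5-10)^2=25, (3-3)^2=0, (11-11)^2=0, (1-1)^2=0, (12-12)^2=0, (9-9)^2=0, (2-2)^2=0, (10-5)^2=25, (6-6)^2=0
sum(d^2) = 50.
Step 3: rho = 1 - 6*50 / (12*(12^2 - 1)) = 1 - 300/1716 = 0.825175.
Step 4: Under H0, t = rho * sqrt((n-2)/(1-rho^2)) = 4.6195 ~ t(10).
Step 5: Two-sided p-value from the t-distribution with 10 df = 0.000951.
Step 6: alpha = 0.1. reject H0.

rho = 0.8252, p = 0.000951, reject H0 at alpha = 0.1.


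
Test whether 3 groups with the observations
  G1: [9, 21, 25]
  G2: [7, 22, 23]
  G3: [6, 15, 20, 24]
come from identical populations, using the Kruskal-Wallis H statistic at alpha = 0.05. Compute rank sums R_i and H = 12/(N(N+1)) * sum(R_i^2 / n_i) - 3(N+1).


Step 1: Combine all N = 10 observations and assign midranks.
sorted (value, group, rank): (6,G3,1), (7,G2,2), (9,G1,3), (15,G3,4), (20,G3,5), (21,G1,6), (22,G2,7), (23,G2,8), (24,G3,9), (25,G1,10)
Step 2: Sum ranks within each group.
R_1 = 19 (n_1 = 3)
R_2 = 17 (n_2 = 3)
R_3 = 19 (n_3 = 4)
Step 3: H = 12/(N(N+1)) * sum(R_i^2/n_i) - 3(N+1)
     = 12/(10*11) * (19^2/3 + 17^2/3 + 19^2/4) - 3*11
     = 0.109091 * 306.917 - 33
     = 0.481818.
Step 4: No ties, so H is used without correction.
Step 5: Under H0, H ~ chi^2(2); p-value = 0.785913.
Step 6: alpha = 0.05. fail to reject H0.

H = 0.4818, df = 2, p = 0.785913, fail to reject H0.


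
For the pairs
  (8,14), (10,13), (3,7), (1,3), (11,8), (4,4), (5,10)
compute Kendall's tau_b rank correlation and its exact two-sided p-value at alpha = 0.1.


Step 1: Enumerate the 21 unordered pairs (i,j) with i<j and classify each by sign(x_j-x_i) * sign(y_j-y_i).
  (1,2):dx=+2,dy=-1->D; (1,3):dx=-5,dy=-7->C; (1,4):dx=-7,dy=-11->C; (1,5):dx=+3,dy=-6->D
  (1,6):dx=-4,dy=-10->C; (1,7):dx=-3,dy=-4->C; (2,3):dx=-7,dy=-6->C; (2,4):dx=-9,dy=-10->C
  (2,5):dx=+1,dy=-5->D; (2,6):dx=-6,dy=-9->C; (2,7):dx=-5,dy=-3->C; (3,4):dx=-2,dy=-4->C
  (3,5):dx=+8,dy=+1->C; (3,6):dx=+1,dy=-3->D; (3,7):dx=+2,dy=+3->C; (4,5):dx=+10,dy=+5->C
  (4,6):dx=+3,dy=+1->C; (4,7):dx=+4,dy=+7->C; (5,6):dx=-7,dy=-4->C; (5,7):dx=-6,dy=+2->D
  (6,7):dx=+1,dy=+6->C
Step 2: C = 16, D = 5, total pairs = 21.
Step 3: tau = (C - D)/(n(n-1)/2) = (16 - 5)/21 = 0.523810.
Step 4: Exact two-sided p-value (enumerate n! = 5040 permutations of y under H0): p = 0.136111.
Step 5: alpha = 0.1. fail to reject H0.

tau_b = 0.5238 (C=16, D=5), p = 0.136111, fail to reject H0.


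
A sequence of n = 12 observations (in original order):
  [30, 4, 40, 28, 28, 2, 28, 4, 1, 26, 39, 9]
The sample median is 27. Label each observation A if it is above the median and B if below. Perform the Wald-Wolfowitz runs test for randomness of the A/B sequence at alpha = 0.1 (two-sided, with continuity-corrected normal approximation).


Step 1: Compute median = 27; label A = above, B = below.
Labels in order: ABAAABABBBAB  (n_A = 6, n_B = 6)
Step 2: Count runs R = 8.
Step 3: Under H0 (random ordering), E[R] = 2*n_A*n_B/(n_A+n_B) + 1 = 2*6*6/12 + 1 = 7.0000.
        Var[R] = 2*n_A*n_B*(2*n_A*n_B - n_A - n_B) / ((n_A+n_B)^2 * (n_A+n_B-1)) = 4320/1584 = 2.7273.
        SD[R] = 1.6514.
Step 4: Continuity-corrected z = (R - 0.5 - E[R]) / SD[R] = (8 - 0.5 - 7.0000) / 1.6514 = 0.3028.
Step 5: Two-sided p-value via normal approximation = 2*(1 - Phi(|z|)) = 0.762069.
Step 6: alpha = 0.1. fail to reject H0.

R = 8, z = 0.3028, p = 0.762069, fail to reject H0.


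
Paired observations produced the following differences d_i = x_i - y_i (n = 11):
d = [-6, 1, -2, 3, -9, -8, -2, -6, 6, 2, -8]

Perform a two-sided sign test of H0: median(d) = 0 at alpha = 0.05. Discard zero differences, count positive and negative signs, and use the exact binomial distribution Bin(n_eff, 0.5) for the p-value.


Step 1: Discard zero differences. Original n = 11; n_eff = number of nonzero differences = 11.
Nonzero differences (with sign): -6, +1, -2, +3, -9, -8, -2, -6, +6, +2, -8
Step 2: Count signs: positive = 4, negative = 7.
Step 3: Under H0: P(positive) = 0.5, so the number of positives S ~ Bin(11, 0.5).
Step 4: Two-sided exact p-value = sum of Bin(11,0.5) probabilities at or below the observed probability = 0.548828.
Step 5: alpha = 0.05. fail to reject H0.

n_eff = 11, pos = 4, neg = 7, p = 0.548828, fail to reject H0.


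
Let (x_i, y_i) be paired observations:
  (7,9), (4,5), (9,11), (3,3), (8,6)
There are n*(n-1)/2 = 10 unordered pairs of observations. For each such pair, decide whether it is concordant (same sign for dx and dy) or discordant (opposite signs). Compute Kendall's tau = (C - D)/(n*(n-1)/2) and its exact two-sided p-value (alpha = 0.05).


Step 1: Enumerate the 10 unordered pairs (i,j) with i<j and classify each by sign(x_j-x_i) * sign(y_j-y_i).
  (1,2):dx=-3,dy=-4->C; (1,3):dx=+2,dy=+2->C; (1,4):dx=-4,dy=-6->C; (1,5):dx=+1,dy=-3->D
  (2,3):dx=+5,dy=+6->C; (2,4):dx=-1,dy=-2->C; (2,5):dx=+4,dy=+1->C; (3,4):dx=-6,dy=-8->C
  (3,5):dx=-1,dy=-5->C; (4,5):dx=+5,dy=+3->C
Step 2: C = 9, D = 1, total pairs = 10.
Step 3: tau = (C - D)/(n(n-1)/2) = (9 - 1)/10 = 0.800000.
Step 4: Exact two-sided p-value (enumerate n! = 120 permutations of y under H0): p = 0.083333.
Step 5: alpha = 0.05. fail to reject H0.

tau_b = 0.8000 (C=9, D=1), p = 0.083333, fail to reject H0.
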